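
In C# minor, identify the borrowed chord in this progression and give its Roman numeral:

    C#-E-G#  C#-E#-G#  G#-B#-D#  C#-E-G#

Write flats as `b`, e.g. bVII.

I

C# minor has the diatonic set C#m, D#dim, E, F#m, G#, A, B (with V from harmonic minor). C#–E–G# = C#m and G#–B#–D# = G# both belong to that set. C#–E#–G# doesn't fit — on degree 1 C# minor would have C#m (i). C# is the degree-1 chord of C# major, so it is the borrowed I.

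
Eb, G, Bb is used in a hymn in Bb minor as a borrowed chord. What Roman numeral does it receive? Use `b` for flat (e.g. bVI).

IV

The root Eb is the diatonic 4th degree of Bb minor; the borrowing shows in the chord quality. The diatonic chord on degree 4 would be Ebm (iv), but Eb–G–Bb is the major chord from Bb major. As a borrowed chord it is labeled IV.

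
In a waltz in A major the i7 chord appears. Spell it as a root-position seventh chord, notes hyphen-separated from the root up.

The root, A, is scale degree 1 — the same note in A major and A minor; only the chord quality changes. In A minor the chord on A is A–C–E–G.

A-C-E-G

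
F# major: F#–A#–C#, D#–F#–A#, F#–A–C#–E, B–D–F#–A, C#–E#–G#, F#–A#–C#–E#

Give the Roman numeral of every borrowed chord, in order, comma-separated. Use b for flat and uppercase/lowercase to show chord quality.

The diatonic triads in F# major are F#, G#m, A#m, B, C#, D#m, E#dim. Of the given chords, F#–A#–C# = F#, D#–F#–A# = D#m, C#–E#–G# = C# and F#–A#–C#–E# = F#maj7 are diatonic. But F#–A–C#–E is foreign: the diatonic I on degree 1 is F#, whereas F#m7 comes from F# minor. It is labeled i7. B–D–F#–A is not: scale degree 4 in F# major carries B (IV). In F# minor the chord on that degree is Bm7, so here it functions as iv7, borrowed from the parallel minor.

i7, iv7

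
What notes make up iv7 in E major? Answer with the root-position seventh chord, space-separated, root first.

A C E G

The root, A, is scale degree 4 — the same note in E major and E minor; only the chord quality changes. Stacking thirds in E minor on A gives A–C–E–G.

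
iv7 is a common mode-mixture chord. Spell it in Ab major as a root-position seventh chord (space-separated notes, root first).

Db Fb Ab Cb

iv7 is built on scale degree 4, which is Db in both Ab major and its parallel. In Ab minor the chord on Db is Db–Fb–Ab–Cb.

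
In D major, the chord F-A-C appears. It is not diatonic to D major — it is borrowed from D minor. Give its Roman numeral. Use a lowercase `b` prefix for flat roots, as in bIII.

bIII

The root F is the lowered 3rd scale degree — diatonically D major has F# there. The diatonic chord on degree 3 would be F#m (iii), but F–A–C is the major chord from D minor. As a borrowed chord it is labeled bIII.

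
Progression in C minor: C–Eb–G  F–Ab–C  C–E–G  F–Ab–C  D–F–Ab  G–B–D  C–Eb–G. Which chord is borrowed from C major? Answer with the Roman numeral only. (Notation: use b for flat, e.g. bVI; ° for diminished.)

I

C minor has the diatonic set Cm, Ddim, Eb, Fm, G, Ab, Bb (with V from harmonic minor). C–Eb–G = Cm, F–Ab–C = Fm, D–F–Ab = Ddim and G–B–D = G are all diatonic. But C–E–G is foreign: the diatonic i on degree 1 is Cm, whereas C comes from C major. It is labeled I.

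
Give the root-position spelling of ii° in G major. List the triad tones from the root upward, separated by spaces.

A C Eb

ii° is built on scale degree 2, which is A in both G major and its parallel. Stacking thirds in G minor on A gives A–C–Eb.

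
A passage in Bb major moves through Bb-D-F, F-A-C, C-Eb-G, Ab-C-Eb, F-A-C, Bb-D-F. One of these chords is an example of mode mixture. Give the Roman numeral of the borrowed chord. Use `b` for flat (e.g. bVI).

bVII

Bb major has the diatonic set Bb, Cm, Dm, Eb, F, Gm, Adim. Bb–D–F = Bb, F–A–C = F and C–Eb–G = Cm are all diatonic. But Ab–C–Eb is foreign: the diatonic vii° on degree 7 is Adim, whereas Ab comes from Bb minor. It is labeled bVII.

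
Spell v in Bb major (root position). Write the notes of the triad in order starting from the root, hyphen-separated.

F-Ab-C

The root, F, is scale degree 5 — the same note in Bb major and Bb minor; only the chord quality changes. Stacking thirds in Bb minor on F gives F–Ab–C.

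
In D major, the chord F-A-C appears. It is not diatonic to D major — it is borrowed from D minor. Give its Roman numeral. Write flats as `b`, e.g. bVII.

bIII

In D major scale degree 3 is F#; F is its lowered form, from D minor. F–A–C is a major chord — the form found in D minor, not the diatonic iii (F#m). Borrowed into D major it is written bIII.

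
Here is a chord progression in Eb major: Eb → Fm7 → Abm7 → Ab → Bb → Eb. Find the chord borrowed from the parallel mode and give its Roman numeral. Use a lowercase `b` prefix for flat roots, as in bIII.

In Eb major the diatonic chords are Eb, Fm, Gm, Ab, Bb, Cm, Ddim. Of the given chords, Eb, Fm7, Ab and Bb are diatonic. But Abm7 (Ab–Cb–Eb–Gb) is foreign: the diatonic IV on degree 4 is Ab, whereas Abm7 comes from Eb minor. It is labeled iv7.

iv7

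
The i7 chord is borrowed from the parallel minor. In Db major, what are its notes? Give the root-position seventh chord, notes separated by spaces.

Db Fb Ab Cb

The root, Db, is scale degree 1 — the same note in Db major and Db minor; only the chord quality changes. In Db minor the chord on Db is Db–Fb–Ab–Cb.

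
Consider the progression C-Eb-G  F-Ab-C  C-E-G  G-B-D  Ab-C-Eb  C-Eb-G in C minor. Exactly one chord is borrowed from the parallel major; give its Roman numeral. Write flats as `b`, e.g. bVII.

C minor has the diatonic set Cm, Ddim, Eb, Fm, G, Ab, Bb (with V from harmonic minor). C–Eb–G = Cm, F–Ab–C = Fm, G–B–D = G and Ab–C–Eb = Ab all belong to that set. C–E–G doesn't fit — on degree 1 C minor would have Cm (i). C is the degree-1 chord of C major, so it is the borrowed I.

I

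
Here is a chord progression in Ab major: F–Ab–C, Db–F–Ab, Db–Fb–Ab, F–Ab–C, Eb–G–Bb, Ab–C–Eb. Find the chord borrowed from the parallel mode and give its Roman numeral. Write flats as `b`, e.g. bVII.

iv

In Ab major the diatonic chords are Ab, Bbm, Cm, Db, Eb, Fm, Gdim. Of the given chords, F–Ab–C = Fm, Db–F–Ab = Db, Eb–G–Bb = Eb and Ab–C–Eb = Ab are diatonic. Db–Fb–Ab doesn't fit — on degree 4 Ab major would have Db (IV). Dbm is the degree-4 chord of Ab minor, so it is the borrowed iv.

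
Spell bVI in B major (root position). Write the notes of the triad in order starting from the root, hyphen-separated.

G-B-D

Scale degree 6 in B major is G#. bVI uses the lowered form, G, taken from B minor. Building the major chord from the parallel minor on G: G–B–D.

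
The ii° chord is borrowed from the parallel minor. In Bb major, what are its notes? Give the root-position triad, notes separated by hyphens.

ii° is built on scale degree 2, which is C in both Bb major and its parallel. In Bb minor the chord on C is C–Eb–Gb.

C-Eb-Gb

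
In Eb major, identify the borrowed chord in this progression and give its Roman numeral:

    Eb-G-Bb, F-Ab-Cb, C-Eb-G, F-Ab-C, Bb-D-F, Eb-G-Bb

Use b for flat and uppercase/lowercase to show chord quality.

Eb major has the diatonic set Eb, Fm, Gm, Ab, Bb, Cm, Ddim. Eb–G–Bb = Eb, C–Eb–G = Cm, F–Ab–C = Fm and Bb–D–F = Bb are all diatonic. F–Ab–Cb doesn't fit — on degree 2 Eb major would have Fm (ii). Fdim is the degree-2 chord of Eb minor, so it is the borrowed ii°.

ii°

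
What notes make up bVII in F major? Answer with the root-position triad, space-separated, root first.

Eb G Bb

Scale degree 7 in F major is E. bVII uses the lowered form, Eb, taken from F minor. Stacking thirds in F minor on Eb gives Eb–G–Bb.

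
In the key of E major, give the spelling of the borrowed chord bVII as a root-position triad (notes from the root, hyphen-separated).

D-F#-A

The root of bVII is the lowered 7th degree: D# becomes D. Stacking thirds in E minor on D gives D–F#–A.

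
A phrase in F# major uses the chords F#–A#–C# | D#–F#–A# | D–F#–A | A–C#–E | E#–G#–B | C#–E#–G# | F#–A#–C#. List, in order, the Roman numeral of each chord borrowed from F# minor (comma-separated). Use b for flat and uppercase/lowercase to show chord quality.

In F# major the diatonic chords are F#, G#m, A#m, B, C#, D#m, E#dim. Of the given chords, F#–A#–C# = F#, D#–F#–A# = D#m, E#–G#–B = E#dim and C#–E#–G# = C# are diatonic. D–F#–A doesn't fit — on degree 6 F# major would have D#m (vi). D is the degree-6 chord of F# minor, so it is the borrowed bVI. But A–C#–E is foreign: the diatonic iii on degree 3 is A#m, whereas A comes from F# minor. It is labeled bIII.

bVI, bIII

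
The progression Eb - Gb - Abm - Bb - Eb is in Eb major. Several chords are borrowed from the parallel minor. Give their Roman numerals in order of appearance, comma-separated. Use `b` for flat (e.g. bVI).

In Eb major the diatonic chords are Eb, Fm, Gm, Ab, Bb, Cm, Ddim. Eb and Bb are both diatonic. Gb (Gb–Bb–Db) is not: scale degree 3 in Eb major carries Gm (iii). In Eb minor the chord on that degree is Gb, so here it functions as bIII, borrowed from the parallel minor. Abm (Ab–Cb–Eb) doesn't fit — on degree 4 Eb major would have Ab (IV). Abm is the degree-4 chord of Eb minor, so it is the borrowed iv.

bIII, iv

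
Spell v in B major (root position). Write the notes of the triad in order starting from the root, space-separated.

F# A C#

v is built on scale degree 5, which is F# in both B major and its parallel. Stacking thirds in B minor on F# gives F#–A–C#.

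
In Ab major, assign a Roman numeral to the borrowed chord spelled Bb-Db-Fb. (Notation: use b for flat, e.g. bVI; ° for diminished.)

The root Bb is the diatonic 2nd degree of Ab major; the borrowing shows in the chord quality. The diatonic chord on degree 2 would be Bbm (ii), but Bb–Db–Fb is the diminished chord from Ab minor. As a borrowed chord it is labeled ii°.

ii°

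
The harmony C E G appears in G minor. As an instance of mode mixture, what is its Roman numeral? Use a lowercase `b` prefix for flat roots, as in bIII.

C is scale degree 4 in G minor. The diatonic chord on degree 4 would be Cm (iv), but C–E–G is the major chord from G major. As a borrowed chord it is labeled IV.

IV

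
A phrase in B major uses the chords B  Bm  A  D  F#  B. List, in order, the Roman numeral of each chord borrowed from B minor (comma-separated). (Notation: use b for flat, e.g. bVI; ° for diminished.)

i, bVII, bIII

The diatonic triads in B major are B, C#m, D#m, E, F#, G#m, A#dim. B and F# are both diatonic. Bm (B–D–F#) doesn't fit — on degree 1 B major would have B (I). Bm is the degree-1 chord of B minor, so it is the borrowed i. A (A–C#–E) doesn't fit — on degree 7 B major would have A#dim (vii°). A is the degree-7 chord of B minor, so it is the borrowed bVII. D (D–F#–A) doesn't fit — on degree 3 B major would have D#m (iii). D is the degree-3 chord of B minor, so it is the borrowed bIII.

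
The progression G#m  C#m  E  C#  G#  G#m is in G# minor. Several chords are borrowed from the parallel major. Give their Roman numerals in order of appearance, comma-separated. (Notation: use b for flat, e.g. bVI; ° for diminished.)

IV, I

G# minor has the diatonic set G#m, A#dim, B, C#m, D#, E, F# (with V from harmonic minor). G#m, C#m and E all belong to that set. But C# (C#–E#–G#) is foreign: the diatonic iv on degree 4 is C#m, whereas C# comes from G# major. It is labeled IV. G# (G#–B#–D#) doesn't fit — on degree 1 G# minor would have G#m (i). G# is the degree-1 chord of G# major, so it is the borrowed I.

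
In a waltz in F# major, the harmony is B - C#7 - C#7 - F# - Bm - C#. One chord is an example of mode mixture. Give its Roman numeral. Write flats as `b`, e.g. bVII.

iv

The diatonic triads in F# major are F#, G#m, A#m, B, C#, D#m, E#dim. Of the given chords, B, C#7, F# and C# are diatonic. But Bm (B–D–F#) is foreign: the diatonic IV on degree 4 is B, whereas Bm comes from F# minor. It is labeled iv.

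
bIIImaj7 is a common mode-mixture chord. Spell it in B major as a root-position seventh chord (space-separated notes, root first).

Scale degree 3 in B major is D#. bIIImaj7 uses the lowered form, D, taken from B minor. Stacking thirds in B minor on D gives D–F#–A–C#.

D F# A C#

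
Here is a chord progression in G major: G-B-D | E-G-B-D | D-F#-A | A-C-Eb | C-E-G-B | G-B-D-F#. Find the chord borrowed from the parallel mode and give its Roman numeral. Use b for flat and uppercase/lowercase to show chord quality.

In G major the diatonic chords are G, Am, Bm, C, D, Em, F#dim. G–B–D = G, E–G–B–D = Em7, D–F#–A = D, C–E–G–B = Cmaj7 and G–B–D–F# = Gmaj7 all belong to that set. But A–C–Eb is foreign: the diatonic ii on degree 2 is Am, whereas Adim comes from G minor. It is labeled ii°.

ii°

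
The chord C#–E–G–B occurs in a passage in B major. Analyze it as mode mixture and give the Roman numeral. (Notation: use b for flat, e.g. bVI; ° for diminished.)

iiø7

C# is scale degree 2 in B major. The diatonic chord on degree 2 would be C#m (ii), but C#–E–G–B is the half-diminished-seventh chord from B minor. As a borrowed chord it is labeled iiø7.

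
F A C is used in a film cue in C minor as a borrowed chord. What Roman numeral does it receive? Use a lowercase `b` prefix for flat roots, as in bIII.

The root F is the diatonic 4th degree of C minor; the borrowing shows in the chord quality. Diatonically C minor has Fm (iv) on that degree; F–A–C is instead the major chord native to C major, so it takes the label IV.

IV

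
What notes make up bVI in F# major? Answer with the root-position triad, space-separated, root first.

Scale degree 6 in F# major is D#. bVI uses the lowered form, D, taken from F# minor. In F# minor the chord on D is D–F#–A.

D F# A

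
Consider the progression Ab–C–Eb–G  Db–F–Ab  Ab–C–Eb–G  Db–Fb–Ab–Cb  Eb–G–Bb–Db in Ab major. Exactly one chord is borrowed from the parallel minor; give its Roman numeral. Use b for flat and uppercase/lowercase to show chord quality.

Ab major has the diatonic set Ab, Bbm, Cm, Db, Eb, Fm, Gdim. Of the given chords, Ab–C–Eb–G = Abmaj7, Db–F–Ab = Db and Eb–G–Bb–Db = Eb7 are diatonic. But Db–Fb–Ab–Cb is foreign: the diatonic IV on degree 4 is Db, whereas Dbm7 comes from Ab minor. It is labeled iv7.

iv7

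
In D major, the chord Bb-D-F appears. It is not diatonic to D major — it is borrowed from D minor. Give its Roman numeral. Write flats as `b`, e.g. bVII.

bVI

Bb is the lowered form of scale degree 6 in D major (the diatonic degree 6 is B). The diatonic chord on degree 6 would be Bm (vi), but Bb–D–F is the major chord from D minor. As a borrowed chord it is labeled bVI.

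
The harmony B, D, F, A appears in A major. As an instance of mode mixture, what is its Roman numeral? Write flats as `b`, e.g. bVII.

iiø7

B is scale degree 2 in A major. B–D–F–A is a half-diminished-seventh chord — the form found in A minor, not the diatonic ii (Bm). Borrowed into A major it is written iiø7.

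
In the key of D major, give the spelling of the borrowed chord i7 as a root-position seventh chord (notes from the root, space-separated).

The root, D, is scale degree 1 — the same note in D major and D minor; only the chord quality changes. Stacking thirds in D minor on D gives D–F–A–C.

D F A C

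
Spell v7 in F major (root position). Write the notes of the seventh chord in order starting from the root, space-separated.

v7 is built on scale degree 5, which is C in both F major and its parallel. In F minor the chord on C is C–Eb–G–Bb.

C Eb G Bb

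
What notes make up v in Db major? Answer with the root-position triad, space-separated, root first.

v is built on scale degree 5, which is Ab in both Db major and its parallel. In Db minor the chord on Ab is Ab–Cb–Eb.

Ab Cb Eb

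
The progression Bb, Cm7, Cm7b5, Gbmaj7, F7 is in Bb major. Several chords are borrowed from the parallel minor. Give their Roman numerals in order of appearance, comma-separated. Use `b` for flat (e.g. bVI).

iiø7, bVImaj7

Bb major has the diatonic set Bb, Cm, Dm, Eb, F, Gm, Adim. Of the given chords, Bb, Cm7 and F7 are diatonic. Cm7b5 (C–Eb–Gb–Bb) doesn't fit — on degree 2 Bb major would have Cm (ii). Cm7b5 is the degree-2 chord of Bb minor, so it is the borrowed iiø7. Gbmaj7 (Gb–Bb–Db–F) doesn't fit — on degree 6 Bb major would have Gm (vi). Gbmaj7 is the degree-6 chord of Bb minor, so it is the borrowed bVImaj7.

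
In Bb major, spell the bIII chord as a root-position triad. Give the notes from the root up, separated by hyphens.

bIII is built on the lowered scale degree 3. In Bb major degree 3 is D; lowered it becomes Db. Stacking thirds in Bb minor on Db gives Db–F–Ab.

Db-F-Ab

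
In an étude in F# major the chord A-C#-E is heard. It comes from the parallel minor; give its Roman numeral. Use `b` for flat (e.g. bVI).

A is the lowered form of scale degree 3 in F# major (the diatonic degree 3 is A#). Diatonically F# major has A#m (iii) on that degree; A–C#–E is instead the major chord native to F# minor, so it takes the label bIII.

bIII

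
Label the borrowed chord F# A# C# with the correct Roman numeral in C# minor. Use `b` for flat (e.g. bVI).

F# is scale degree 4 in C# minor. The diatonic chord on degree 4 would be F#m (iv), but F#–A#–C# is the major chord from C# major. As a borrowed chord it is labeled IV.

IV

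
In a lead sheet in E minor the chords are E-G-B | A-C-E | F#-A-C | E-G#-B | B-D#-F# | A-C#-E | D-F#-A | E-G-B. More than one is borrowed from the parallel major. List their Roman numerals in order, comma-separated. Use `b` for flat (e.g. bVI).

I, IV

E minor has the diatonic set Em, F#dim, G, Am, B, C, D (with V from harmonic minor). E–G–B = Em, A–C–E = Am, F#–A–C = F#dim, B–D#–F# = B and D–F#–A = D all belong to that set. But E–G#–B is foreign: the diatonic i on degree 1 is Em, whereas E comes from E major. It is labeled I. A–C#–E is not: scale degree 4 in E minor carries Am (iv). In E major the chord on that degree is A, so here it functions as IV, borrowed from the parallel major.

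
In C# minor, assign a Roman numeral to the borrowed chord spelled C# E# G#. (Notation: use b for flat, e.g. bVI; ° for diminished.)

C# is scale degree 1 in C# minor. The diatonic chord on degree 1 would be C#m (i), but C#–E#–G# is the major chord from C# major. As a borrowed chord it is labeled I.

I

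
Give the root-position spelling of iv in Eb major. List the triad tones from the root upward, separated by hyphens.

Ab-Cb-Eb

The root, Ab, is scale degree 4 — the same note in Eb major and Eb minor; only the chord quality changes. Building the minor chord from the parallel minor on Ab: Ab–Cb–Eb.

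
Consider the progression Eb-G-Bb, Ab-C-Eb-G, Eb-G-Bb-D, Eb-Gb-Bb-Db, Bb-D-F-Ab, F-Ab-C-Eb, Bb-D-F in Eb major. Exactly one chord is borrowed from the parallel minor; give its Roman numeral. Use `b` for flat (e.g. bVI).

Eb major has the diatonic set Eb, Fm, Gm, Ab, Bb, Cm, Ddim. Of the given chords, Eb–G–Bb = Eb, Ab–C–Eb–G = Abmaj7, Eb–G–Bb–D = Ebmaj7, Bb–D–F–Ab = Bb7, F–Ab–C–Eb = Fm7 and Bb–D–F = Bb are diatonic. But Eb–Gb–Bb–Db is foreign: the diatonic I on degree 1 is Eb, whereas Ebm7 comes from Eb minor. It is labeled i7.

i7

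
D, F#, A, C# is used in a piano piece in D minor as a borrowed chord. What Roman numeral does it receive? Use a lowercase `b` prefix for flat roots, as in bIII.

Imaj7

The root D is the diatonic 1st degree of D minor; the borrowing shows in the chord quality. Diatonically D minor has Dm (i) on that degree; D–F#–A–C# is instead the major-seventh chord native to D major, so it takes the label Imaj7.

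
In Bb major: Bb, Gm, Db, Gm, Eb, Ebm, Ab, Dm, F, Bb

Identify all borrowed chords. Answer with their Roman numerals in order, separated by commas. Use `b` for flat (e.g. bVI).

The diatonic triads in Bb major are Bb, Cm, Dm, Eb, F, Gm, Adim. Bb, Gm, Eb, Dm and F are all diatonic. Db (Db–F–Ab) doesn't fit — on degree 3 Bb major would have Dm (iii). Db is the degree-3 chord of Bb minor, so it is the borrowed bIII. But Ebm (Eb–Gb–Bb) is foreign: the diatonic IV on degree 4 is Eb, whereas Ebm comes from Bb minor. It is labeled iv. Ab (Ab–C–Eb) is not: scale degree 7 in Bb major carries Adim (vii°). In Bb minor the chord on that degree is Ab, so here it functions as bVII, borrowed from the parallel minor.

bIII, iv, bVII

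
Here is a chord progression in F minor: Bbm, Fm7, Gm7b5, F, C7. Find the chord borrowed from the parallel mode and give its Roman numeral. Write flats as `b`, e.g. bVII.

I

F minor has the diatonic set Fm, Gdim, Ab, Bbm, C, Db, Eb (with V from harmonic minor). Bbm, Fm7, Gm7b5 and C7 are all diatonic. But F (F–A–C) is foreign: the diatonic i on degree 1 is Fm, whereas F comes from F major. It is labeled I.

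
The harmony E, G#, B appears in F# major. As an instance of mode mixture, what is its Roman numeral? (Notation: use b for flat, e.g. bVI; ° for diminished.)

The root E is the lowered 7th scale degree — diatonically F# major has E# there. E–G#–B is a major chord — the form found in F# minor, not the diatonic vii° (E#dim). Borrowed into F# major it is written bVII.

bVII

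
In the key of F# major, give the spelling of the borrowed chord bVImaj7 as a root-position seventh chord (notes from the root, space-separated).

D F# A C#

Scale degree 6 in F# major is D#. bVImaj7 uses the lowered form, D, taken from F# minor. Building the major-seventh chord from the parallel minor on D: D–F#–A–C#.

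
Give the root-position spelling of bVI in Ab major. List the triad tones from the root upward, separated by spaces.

Fb Ab Cb

Scale degree 6 in Ab major is F. bVI uses the lowered form, Fb, taken from Ab minor. Building the major chord from the parallel minor on Fb: Fb–Ab–Cb.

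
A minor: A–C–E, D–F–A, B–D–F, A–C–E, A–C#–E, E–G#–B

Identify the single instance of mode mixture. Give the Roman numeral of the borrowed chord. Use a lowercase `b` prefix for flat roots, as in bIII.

I

In A minor (with V from harmonic minor) the diatonic chords are Am, Bdim, C, Dm, E, F, G. Of the given chords, A–C–E = Am, D–F–A = Dm, B–D–F = Bdim and E–G#–B = E are diatonic. But A–C#–E is foreign: the diatonic i on degree 1 is Am, whereas A comes from A major. It is labeled I.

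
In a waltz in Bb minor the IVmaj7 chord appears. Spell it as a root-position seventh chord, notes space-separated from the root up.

The root, Eb, is scale degree 4 — the same note in Bb minor and Bb major; only the chord quality changes. In Bb major the chord on Eb is Eb–G–Bb–D.

Eb G Bb D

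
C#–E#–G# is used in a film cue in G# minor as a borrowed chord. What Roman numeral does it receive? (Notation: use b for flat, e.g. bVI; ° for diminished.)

The root C# is the diatonic 4th degree of G# minor; the borrowing shows in the chord quality. Diatonically G# minor has C#m (iv) on that degree; C#–E#–G# is instead the major chord native to G# major, so it takes the label IV.

IV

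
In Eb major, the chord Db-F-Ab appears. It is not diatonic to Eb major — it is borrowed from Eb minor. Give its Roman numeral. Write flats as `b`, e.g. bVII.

The root Db is the lowered 7th scale degree — diatonically Eb major has D there. Diatonically Eb major has Ddim (vii°) on that degree; Db–F–Ab is instead the major chord native to Eb minor, so it takes the label bVII.

bVII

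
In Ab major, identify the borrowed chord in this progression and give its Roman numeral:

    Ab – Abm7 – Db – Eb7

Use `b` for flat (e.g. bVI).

i7

The diatonic triads in Ab major are Ab, Bbm, Cm, Db, Eb, Fm, Gdim. Ab, Db and Eb7 all belong to that set. But Abm7 (Ab–Cb–Eb–Gb) is foreign: the diatonic I on degree 1 is Ab, whereas Abm7 comes from Ab minor. It is labeled i7.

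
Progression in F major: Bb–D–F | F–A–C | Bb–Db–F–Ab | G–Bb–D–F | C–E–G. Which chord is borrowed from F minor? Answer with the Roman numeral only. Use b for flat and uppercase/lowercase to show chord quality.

iv7

In F major the diatonic chords are F, Gm, Am, Bb, C, Dm, Edim. Bb–D–F = Bb, F–A–C = F, G–Bb–D–F = Gm7 and C–E–G = C are all diatonic. Bb–Db–F–Ab doesn't fit — on degree 4 F major would have Bb (IV). Bbm7 is the degree-4 chord of F minor, so it is the borrowed iv7.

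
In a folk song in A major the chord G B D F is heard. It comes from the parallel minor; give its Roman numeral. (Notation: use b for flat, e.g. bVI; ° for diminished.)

bVII7

In A major scale degree 7 is G#; G is its lowered form, from A minor. G–B–D–F is a dominant-seventh chord — the form found in A minor, not the diatonic vii° (G#dim). Borrowed into A major it is written bVII7.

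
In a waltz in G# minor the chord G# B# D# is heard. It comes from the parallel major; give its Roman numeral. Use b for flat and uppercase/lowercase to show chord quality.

The root G# is the diatonic 1st degree of G# minor; the borrowing shows in the chord quality. Diatonically G# minor has G#m (i) on that degree; G#–B#–D# is instead the major chord native to G# major, so it takes the label I.

I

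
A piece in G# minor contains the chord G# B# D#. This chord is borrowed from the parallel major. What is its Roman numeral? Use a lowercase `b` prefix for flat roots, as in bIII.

The root G# is the diatonic 1st degree of G# minor; the borrowing shows in the chord quality. Diatonically G# minor has G#m (i) on that degree; G#–B#–D# is instead the major chord native to G# major, so it takes the label I.

I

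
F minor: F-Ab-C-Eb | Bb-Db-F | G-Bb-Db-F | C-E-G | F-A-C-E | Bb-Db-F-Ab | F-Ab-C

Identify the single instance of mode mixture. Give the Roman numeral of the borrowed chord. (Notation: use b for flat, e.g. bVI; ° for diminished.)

The diatonic triads in F minor (with V from harmonic minor) are Fm, Gdim, Ab, Bbm, C, Db, Eb. F–Ab–C–Eb = Fm7, Bb–Db–F = Bbm, G–Bb–Db–F = Gm7b5, C–E–G = C, Bb–Db–F–Ab = Bbm7 and F–Ab–C = Fm are all diatonic. F–A–C–E is not: scale degree 1 in F minor carries Fm (i). In F major the chord on that degree is Fmaj7, so here it functions as Imaj7, borrowed from the parallel major.

Imaj7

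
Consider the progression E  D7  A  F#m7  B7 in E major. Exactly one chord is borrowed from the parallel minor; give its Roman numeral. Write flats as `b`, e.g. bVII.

The diatonic triads in E major are E, F#m, G#m, A, B, C#m, D#dim. E, A, F#m7 and B7 are all diatonic. D7 (D–F#–A–C) is not: scale degree 7 in E major carries D#dim (vii°). In E minor the chord on that degree is D7, so here it functions as bVII7, borrowed from the parallel minor.

bVII7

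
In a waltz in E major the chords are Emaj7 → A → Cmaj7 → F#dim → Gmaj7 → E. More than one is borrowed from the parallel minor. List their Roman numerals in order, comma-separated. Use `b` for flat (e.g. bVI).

The diatonic triads in E major are E, F#m, G#m, A, B, C#m, D#dim. Emaj7, A and E all belong to that set. Cmaj7 (C–E–G–B) doesn't fit — on degree 6 E major would have C#m (vi). Cmaj7 is the degree-6 chord of E minor, so it is the borrowed bVImaj7. F#dim (F#–A–C) is not: scale degree 2 in E major carries F#m (ii). In E minor the chord on that degree is F#dim, so here it functions as ii°, borrowed from the parallel minor. Gmaj7 (G–B–D–F#) doesn't fit — on degree 3 E major would have G#m (iii). Gmaj7 is the degree-3 chord of E minor, so it is the borrowed bIIImaj7.

bVImaj7, ii°, bIIImaj7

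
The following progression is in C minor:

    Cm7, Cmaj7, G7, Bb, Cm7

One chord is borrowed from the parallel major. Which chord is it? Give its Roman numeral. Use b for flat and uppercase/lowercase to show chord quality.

Imaj7

The diatonic triads in C minor (with V from harmonic minor) are Cm, Ddim, Eb, Fm, G, Ab, Bb. Cm7, G7 and Bb are all diatonic. Cmaj7 (C–E–G–B) doesn't fit — on degree 1 C minor would have Cm (i). Cmaj7 is the degree-1 chord of C major, so it is the borrowed Imaj7.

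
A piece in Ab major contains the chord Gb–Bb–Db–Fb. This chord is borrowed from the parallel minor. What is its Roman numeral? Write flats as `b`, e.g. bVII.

bVII7

The root Gb is the lowered 7th scale degree — diatonically Ab major has G there. Gb–Bb–Db–Fb is a dominant-seventh chord — the form found in Ab minor, not the diatonic vii° (Gdim). Borrowed into Ab major it is written bVII7.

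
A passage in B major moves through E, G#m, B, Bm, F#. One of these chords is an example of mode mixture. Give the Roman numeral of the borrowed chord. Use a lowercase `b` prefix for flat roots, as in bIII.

B major has the diatonic set B, C#m, D#m, E, F#, G#m, A#dim. E, G#m, B and F# are all diatonic. Bm (B–D–F#) doesn't fit — on degree 1 B major would have B (I). Bm is the degree-1 chord of B minor, so it is the borrowed i.

i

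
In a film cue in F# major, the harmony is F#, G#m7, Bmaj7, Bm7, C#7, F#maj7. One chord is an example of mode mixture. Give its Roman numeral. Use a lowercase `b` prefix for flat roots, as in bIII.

iv7

The diatonic triads in F# major are F#, G#m, A#m, B, C#, D#m, E#dim. F#, G#m7, Bmaj7, C#7 and F#maj7 all belong to that set. Bm7 (B–D–F#–A) doesn't fit — on degree 4 F# major would have B (IV). Bm7 is the degree-4 chord of F# minor, so it is the borrowed iv7.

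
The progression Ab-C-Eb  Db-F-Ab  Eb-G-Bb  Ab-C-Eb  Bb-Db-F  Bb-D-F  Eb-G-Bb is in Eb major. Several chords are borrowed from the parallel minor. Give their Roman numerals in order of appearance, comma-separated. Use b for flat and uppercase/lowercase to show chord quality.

Eb major has the diatonic set Eb, Fm, Gm, Ab, Bb, Cm, Ddim. Ab–C–Eb = Ab, Eb–G–Bb = Eb and Bb–D–F = Bb all belong to that set. Db–F–Ab doesn't fit — on degree 7 Eb major would have Ddim (vii°). Db is the degree-7 chord of Eb minor, so it is the borrowed bVII. Bb–Db–F doesn't fit — on degree 5 Eb major would have Bb (V). Bbm is the degree-5 chord of Eb minor, so it is the borrowed v.

bVII, v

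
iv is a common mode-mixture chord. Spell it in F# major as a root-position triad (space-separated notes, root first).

iv is built on scale degree 4, which is B in both F# major and its parallel. In F# minor the chord on B is B–D–F#.

B D F#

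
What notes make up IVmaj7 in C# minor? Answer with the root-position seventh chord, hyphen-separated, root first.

IVmaj7 is built on scale degree 4, which is F# in both C# minor and its parallel. Stacking thirds in C# major on F# gives F#–A#–C#–E#.

F#-A#-C#-E#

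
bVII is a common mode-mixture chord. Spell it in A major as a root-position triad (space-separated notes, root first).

G B D

bVII is built on the lowered scale degree 7. In A major degree 7 is G#; lowered it becomes G. Stacking thirds in A minor on G gives G–B–D.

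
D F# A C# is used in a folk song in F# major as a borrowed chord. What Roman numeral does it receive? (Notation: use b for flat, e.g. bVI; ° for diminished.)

D is the lowered form of scale degree 6 in F# major (the diatonic degree 6 is D#). Diatonically F# major has D#m (vi) on that degree; D–F#–A–C# is instead the major-seventh chord native to F# minor, so it takes the label bVImaj7.

bVImaj7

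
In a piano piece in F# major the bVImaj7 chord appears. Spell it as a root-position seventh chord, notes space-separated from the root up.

bVImaj7 is built on the lowered scale degree 6. In F# major degree 6 is D#; lowered it becomes D. In F# minor the chord on D is D–F#–A–C#.

D F# A C#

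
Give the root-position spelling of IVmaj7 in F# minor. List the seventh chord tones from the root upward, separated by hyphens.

B-D#-F#-A#

The root, B, is scale degree 4 — the same note in F# minor and F# major; only the chord quality changes. Stacking thirds in F# major on B gives B–D#–F#–A#.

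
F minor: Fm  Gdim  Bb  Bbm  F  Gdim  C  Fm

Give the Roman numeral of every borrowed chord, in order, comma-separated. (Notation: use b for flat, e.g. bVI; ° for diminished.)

In F minor (with V from harmonic minor) the diatonic chords are Fm, Gdim, Ab, Bbm, C, Db, Eb. Fm, Gdim, Bbm and C all belong to that set. But Bb (Bb–D–F) is foreign: the diatonic iv on degree 4 is Bbm, whereas Bb comes from F major. It is labeled IV. F (F–A–C) is not: scale degree 1 in F minor carries Fm (i). In F major the chord on that degree is F, so here it functions as I, borrowed from the parallel major.

IV, I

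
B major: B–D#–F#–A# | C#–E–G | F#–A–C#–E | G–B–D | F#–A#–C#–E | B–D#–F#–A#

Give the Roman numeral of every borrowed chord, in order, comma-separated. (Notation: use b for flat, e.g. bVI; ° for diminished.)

The diatonic triads in B major are B, C#m, D#m, E, F#, G#m, A#dim. Of the given chords, B–D#–F#–A# = Bmaj7 and F#–A#–C#–E = F#7 are diatonic. C#–E–G doesn't fit — on degree 2 B major would have C#m (ii). C#dim is the degree-2 chord of B minor, so it is the borrowed ii°. F#–A–C#–E doesn't fit — on degree 5 B major would have F# (V). F#m7 is the degree-5 chord of B minor, so it is the borrowed v7. G–B–D is not: scale degree 6 in B major carries G#m (vi). In B minor the chord on that degree is G, so here it functions as bVI, borrowed from the parallel minor.

ii°, v7, bVI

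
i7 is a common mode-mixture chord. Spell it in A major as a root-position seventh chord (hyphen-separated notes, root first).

A-C-E-G

The root, A, is scale degree 1 — the same note in A major and A minor; only the chord quality changes. Building the minor-seventh chord from the parallel minor on A: A–C–E–G.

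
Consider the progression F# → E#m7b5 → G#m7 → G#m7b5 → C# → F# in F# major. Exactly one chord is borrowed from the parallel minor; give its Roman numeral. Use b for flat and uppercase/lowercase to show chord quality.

The diatonic triads in F# major are F#, G#m, A#m, B, C#, D#m, E#dim. Of the given chords, F#, E#m7b5, G#m7 and C# are diatonic. G#m7b5 (G#–B–D–F#) doesn't fit — on degree 2 F# major would have G#m (ii). G#m7b5 is the degree-2 chord of F# minor, so it is the borrowed iiø7.

iiø7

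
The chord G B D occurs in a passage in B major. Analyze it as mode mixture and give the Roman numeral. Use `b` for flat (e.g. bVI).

bVI

In B major scale degree 6 is G#; G is its lowered form, from B minor. Diatonically B major has G#m (vi) on that degree; G–B–D is instead the major chord native to B minor, so it takes the label bVI.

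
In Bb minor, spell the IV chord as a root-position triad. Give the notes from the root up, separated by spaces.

Eb G Bb

IV is built on scale degree 4, which is Eb in both Bb minor and its parallel. In Bb major the chord on Eb is Eb–G–Bb.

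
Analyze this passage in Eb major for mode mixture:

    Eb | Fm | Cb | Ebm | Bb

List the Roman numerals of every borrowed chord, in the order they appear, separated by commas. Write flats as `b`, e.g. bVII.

bVI, i

In Eb major the diatonic chords are Eb, Fm, Gm, Ab, Bb, Cm, Ddim. Of the given chords, Eb, Fm and Bb are diatonic. But Cb (Cb–Eb–Gb) is foreign: the diatonic vi on degree 6 is Cm, whereas Cb comes from Eb minor. It is labeled bVI. Ebm (Eb–Gb–Bb) is not: scale degree 1 in Eb major carries Eb (I). In Eb minor the chord on that degree is Ebm, so here it functions as i, borrowed from the parallel minor.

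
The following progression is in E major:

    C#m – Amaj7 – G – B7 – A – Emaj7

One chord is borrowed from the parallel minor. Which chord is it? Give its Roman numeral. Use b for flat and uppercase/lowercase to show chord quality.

In E major the diatonic chords are E, F#m, G#m, A, B, C#m, D#dim. Of the given chords, C#m, Amaj7, B7, A and Emaj7 are diatonic. But G (G–B–D) is foreign: the diatonic iii on degree 3 is G#m, whereas G comes from E minor. It is labeled bIII.

bIII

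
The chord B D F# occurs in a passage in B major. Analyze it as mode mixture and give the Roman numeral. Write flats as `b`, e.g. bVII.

B is scale degree 1 in B major. B–D–F# is a minor chord — the form found in B minor, not the diatonic I (B). Borrowed into B major it is written i.

i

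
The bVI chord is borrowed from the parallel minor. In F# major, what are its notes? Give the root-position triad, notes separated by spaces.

Scale degree 6 in F# major is D#. bVI uses the lowered form, D, taken from F# minor. Building the major chord from the parallel minor on D: D–F#–A.

D F# A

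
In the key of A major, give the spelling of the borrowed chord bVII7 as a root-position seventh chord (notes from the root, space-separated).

bVII7 is built on the lowered scale degree 7. In A major degree 7 is G#; lowered it becomes G. In A minor the chord on G is G–B–D–F.

G B D F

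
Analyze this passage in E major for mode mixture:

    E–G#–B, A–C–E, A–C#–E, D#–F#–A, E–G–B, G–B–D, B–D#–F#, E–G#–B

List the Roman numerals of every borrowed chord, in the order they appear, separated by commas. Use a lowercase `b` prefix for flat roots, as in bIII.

E major has the diatonic set E, F#m, G#m, A, B, C#m, D#dim. E–G#–B = E, A–C#–E = A, D#–F#–A = D#dim and B–D#–F# = B all belong to that set. A–C–E is not: scale degree 4 in E major carries A (IV). In E minor the chord on that degree is Am, so here it functions as iv, borrowed from the parallel minor. But E–G–B is foreign: the diatonic I on degree 1 is E, whereas Em comes from E minor. It is labeled i. G–B–D doesn't fit — on degree 3 E major would have G#m (iii). G is the degree-3 chord of E minor, so it is the borrowed bIII.

iv, i, bIII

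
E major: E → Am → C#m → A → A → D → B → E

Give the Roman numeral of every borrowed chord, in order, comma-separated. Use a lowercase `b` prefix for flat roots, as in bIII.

iv, bVII

E major has the diatonic set E, F#m, G#m, A, B, C#m, D#dim. E, C#m, A and B are all diatonic. Am (A–C–E) is not: scale degree 4 in E major carries A (IV). In E minor the chord on that degree is Am, so here it functions as iv, borrowed from the parallel minor. D (D–F#–A) is not: scale degree 7 in E major carries D#dim (vii°). In E minor the chord on that degree is D, so here it functions as bVII, borrowed from the parallel minor.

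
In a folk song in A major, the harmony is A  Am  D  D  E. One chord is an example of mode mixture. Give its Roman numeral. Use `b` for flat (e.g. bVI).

i

The diatonic triads in A major are A, Bm, C#m, D, E, F#m, G#dim. Of the given chords, A, D and E are diatonic. But Am (A–C–E) is foreign: the diatonic I on degree 1 is A, whereas Am comes from A minor. It is labeled i.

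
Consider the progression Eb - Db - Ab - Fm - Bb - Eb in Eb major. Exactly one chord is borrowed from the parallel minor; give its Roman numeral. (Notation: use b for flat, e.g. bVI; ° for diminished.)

Eb major has the diatonic set Eb, Fm, Gm, Ab, Bb, Cm, Ddim. Eb, Ab, Fm and Bb are all diatonic. Db (Db–F–Ab) is not: scale degree 7 in Eb major carries Ddim (vii°). In Eb minor the chord on that degree is Db, so here it functions as bVII, borrowed from the parallel minor.

bVII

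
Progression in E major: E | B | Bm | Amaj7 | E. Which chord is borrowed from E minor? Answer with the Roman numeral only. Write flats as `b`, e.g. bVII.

v

In E major the diatonic chords are E, F#m, G#m, A, B, C#m, D#dim. E, B and Amaj7 are all diatonic. But Bm (B–D–F#) is foreign: the diatonic V on degree 5 is B, whereas Bm comes from E minor. It is labeled v.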